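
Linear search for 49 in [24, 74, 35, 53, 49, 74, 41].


i=0: 24!=49
i=1: 74!=49
i=2: 35!=49
i=3: 53!=49
i=4: 49==49 found!

Found at 4, 5 comps


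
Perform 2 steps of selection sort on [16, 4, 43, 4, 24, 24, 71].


Initial: [16, 4, 43, 4, 24, 24, 71]
Step 1: min=4 at 1
  Swap: [4, 16, 43, 4, 24, 24, 71]
Step 2: min=4 at 3
  Swap: [4, 4, 43, 16, 24, 24, 71]

After 2 steps: [4, 4, 43, 16, 24, 24, 71]


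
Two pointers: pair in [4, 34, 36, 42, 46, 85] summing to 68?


lo=0(4)+hi=5(85)=89
lo=0(4)+hi=4(46)=50
lo=1(34)+hi=4(46)=80
lo=1(34)+hi=3(42)=76
lo=1(34)+hi=2(36)=70

No pair found


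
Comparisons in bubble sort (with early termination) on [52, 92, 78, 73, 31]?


Algorithm: bubble sort (with early termination)
Input: [52, 92, 78, 73, 31]
Sorted: [31, 52, 73, 78, 92]

10


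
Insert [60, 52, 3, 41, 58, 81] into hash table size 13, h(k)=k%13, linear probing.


Insert 60: h=8 -> slot 8
Insert 52: h=0 -> slot 0
Insert 3: h=3 -> slot 3
Insert 41: h=2 -> slot 2
Insert 58: h=6 -> slot 6
Insert 81: h=3, 1 probes -> slot 4

Table: [52, None, 41, 3, 81, None, 58, None, 60, None, None, None, None]


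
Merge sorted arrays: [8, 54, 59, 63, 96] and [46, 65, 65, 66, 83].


Take 8 from A
Take 46 from B
Take 54 from A
Take 59 from A
Take 63 from A
Take 65 from B
Take 65 from B
Take 66 from B
Take 83 from B

Merged: [8, 46, 54, 59, 63, 65, 65, 66, 83, 96]


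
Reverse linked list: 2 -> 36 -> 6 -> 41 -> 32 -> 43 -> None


Step 1: curr=2, set curr.next=prev(None) | reversed so far: 2
Step 2: curr=36, set curr.next=prev(2) | reversed so far: 36 -> 2
Step 3: curr=6, set curr.next=prev(36) | reversed so far: 6 -> 36 -> 2
Step 4: curr=41, set curr.next=prev(6) | reversed so far: 41 -> 6 -> 36 -> 2
Step 5: curr=32, set curr.next=prev(41) | reversed so far: 32 -> 41 -> 6 -> 36 -> 2
Step 6: curr=43, set curr.next=prev(32) | reversed so far: 43 -> 32 -> 41 -> 6 -> 36 -> 2

43 -> 32 -> 41 -> 6 -> 36 -> 2 -> None


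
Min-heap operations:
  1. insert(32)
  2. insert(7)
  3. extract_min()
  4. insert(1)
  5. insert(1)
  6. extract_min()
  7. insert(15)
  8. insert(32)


insert(32) -> [32]
insert(7) -> [7, 32]
extract_min()->7, [32]
insert(1) -> [1, 32]
insert(1) -> [1, 32, 1]
extract_min()->1, [1, 32]
insert(15) -> [1, 32, 15]
insert(32) -> [1, 32, 15, 32]

Final heap: [1, 32, 15, 32]


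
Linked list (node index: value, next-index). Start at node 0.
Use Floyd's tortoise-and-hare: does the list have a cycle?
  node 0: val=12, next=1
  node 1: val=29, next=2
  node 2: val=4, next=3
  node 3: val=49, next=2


Floyd's tortoise (slow, +1) and hare (fast, +2):
  init: slow=0, fast=0
  step 1: slow=1, fast=2
  step 2: slow=2, fast=2
  slow == fast at node 2: cycle detected

Cycle: yes


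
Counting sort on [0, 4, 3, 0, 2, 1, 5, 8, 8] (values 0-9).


Input: [0, 4, 3, 0, 2, 1, 5, 8, 8]
Counts: [2, 1, 1, 1, 1, 1, 0, 0, 2, 0]

Sorted: [0, 0, 1, 2, 3, 4, 5, 8, 8]


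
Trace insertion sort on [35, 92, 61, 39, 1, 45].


Initial: [35, 92, 61, 39, 1, 45]
Insert 92: [35, 92, 61, 39, 1, 45]
Insert 61: [35, 61, 92, 39, 1, 45]
Insert 39: [35, 39, 61, 92, 1, 45]
Insert 1: [1, 35, 39, 61, 92, 45]
Insert 45: [1, 35, 39, 45, 61, 92]

Sorted: [1, 35, 39, 45, 61, 92]


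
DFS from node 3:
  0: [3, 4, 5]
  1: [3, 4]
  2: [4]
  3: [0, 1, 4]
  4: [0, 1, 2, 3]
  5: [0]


Visit 3, push [4, 1, 0]
Visit 0, push [5, 4]
Visit 4, push [2, 1]
Visit 1, push []
Visit 2, push []
Visit 5, push []

DFS order: [3, 0, 4, 1, 2, 5]


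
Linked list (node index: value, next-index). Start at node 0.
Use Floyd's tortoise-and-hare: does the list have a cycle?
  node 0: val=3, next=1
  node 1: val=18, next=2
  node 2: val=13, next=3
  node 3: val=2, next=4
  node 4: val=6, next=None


Floyd's tortoise (slow, +1) and hare (fast, +2):
  init: slow=0, fast=0
  step 1: slow=1, fast=2
  step 2: slow=2, fast=4
  step 3: fast -> None, no cycle

Cycle: no


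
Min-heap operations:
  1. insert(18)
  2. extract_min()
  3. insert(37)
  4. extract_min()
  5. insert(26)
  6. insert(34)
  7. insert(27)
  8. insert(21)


insert(18) -> [18]
extract_min()->18, []
insert(37) -> [37]
extract_min()->37, []
insert(26) -> [26]
insert(34) -> [26, 34]
insert(27) -> [26, 34, 27]
insert(21) -> [21, 26, 27, 34]

Final heap: [21, 26, 27, 34]


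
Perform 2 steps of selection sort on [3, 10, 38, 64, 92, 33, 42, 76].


Initial: [3, 10, 38, 64, 92, 33, 42, 76]
Step 1: min=3 at 0
  Swap: [3, 10, 38, 64, 92, 33, 42, 76]
Step 2: min=10 at 1
  Swap: [3, 10, 38, 64, 92, 33, 42, 76]

After 2 steps: [3, 10, 38, 64, 92, 33, 42, 76]


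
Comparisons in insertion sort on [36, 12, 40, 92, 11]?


Algorithm: insertion sort
Input: [36, 12, 40, 92, 11]
Sorted: [11, 12, 36, 40, 92]

7


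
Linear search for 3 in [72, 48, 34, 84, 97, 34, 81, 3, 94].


i=0: 72!=3
i=1: 48!=3
i=2: 34!=3
i=3: 84!=3
i=4: 97!=3
i=5: 34!=3
i=6: 81!=3
i=7: 3==3 found!

Found at 7, 8 comps


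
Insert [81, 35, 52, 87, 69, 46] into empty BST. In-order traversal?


Insert 81: root
Insert 35: L from 81
Insert 52: L from 81 -> R from 35
Insert 87: R from 81
Insert 69: L from 81 -> R from 35 -> R from 52
Insert 46: L from 81 -> R from 35 -> L from 52

In-order: [35, 46, 52, 69, 81, 87]


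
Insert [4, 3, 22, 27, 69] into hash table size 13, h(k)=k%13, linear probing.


Insert 4: h=4 -> slot 4
Insert 3: h=3 -> slot 3
Insert 22: h=9 -> slot 9
Insert 27: h=1 -> slot 1
Insert 69: h=4, 1 probes -> slot 5

Table: [None, 27, None, 3, 4, 69, None, None, None, 22, None, None, None]


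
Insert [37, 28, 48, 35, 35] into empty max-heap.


Insert 37: [37]
Insert 28: [37, 28]
Insert 48: [48, 28, 37]
Insert 35: [48, 35, 37, 28]
Insert 35: [48, 35, 37, 28, 35]

Final heap: [48, 35, 37, 28, 35]


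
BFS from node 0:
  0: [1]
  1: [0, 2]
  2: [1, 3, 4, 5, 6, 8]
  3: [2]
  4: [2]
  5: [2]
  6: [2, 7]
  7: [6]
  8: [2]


Visit 0, enqueue [1]
Visit 1, enqueue [2]
Visit 2, enqueue [3, 4, 5, 6, 8]
Visit 3, enqueue []
Visit 4, enqueue []
Visit 5, enqueue []
Visit 6, enqueue [7]
Visit 8, enqueue []
Visit 7, enqueue []

BFS order: [0, 1, 2, 3, 4, 5, 6, 8, 7]


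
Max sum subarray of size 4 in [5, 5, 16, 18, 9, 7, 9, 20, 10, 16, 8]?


[0:4]: 44
[1:5]: 48
[2:6]: 50
[3:7]: 43
[4:8]: 45
[5:9]: 46
[6:10]: 55
[7:11]: 54

Max: 55 at [6:10]


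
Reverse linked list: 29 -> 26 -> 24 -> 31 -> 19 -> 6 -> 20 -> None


Step 1: curr=29, set curr.next=prev(None) | reversed so far: 29
Step 2: curr=26, set curr.next=prev(29) | reversed so far: 26 -> 29
Step 3: curr=24, set curr.next=prev(26) | reversed so far: 24 -> 26 -> 29
Step 4: curr=31, set curr.next=prev(24) | reversed so far: 31 -> 24 -> 26 -> 29
Step 5: curr=19, set curr.next=prev(31) | reversed so far: 19 -> 31 -> 24 -> 26 -> 29
Step 6: curr=6, set curr.next=prev(19) | reversed so far: 6 -> 19 -> 31 -> 24 -> 26 -> 29
Step 7: curr=20, set curr.next=prev(6) | reversed so far: 20 -> 6 -> 19 -> 31 -> 24 -> 26 -> 29

20 -> 6 -> 19 -> 31 -> 24 -> 26 -> 29 -> None


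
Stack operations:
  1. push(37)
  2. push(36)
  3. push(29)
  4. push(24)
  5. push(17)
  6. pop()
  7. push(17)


push(37) -> [37]
push(36) -> [37, 36]
push(29) -> [37, 36, 29]
push(24) -> [37, 36, 29, 24]
push(17) -> [37, 36, 29, 24, 17]
pop()->17, [37, 36, 29, 24]
push(17) -> [37, 36, 29, 24, 17]

Final stack: [37, 36, 29, 24, 17]


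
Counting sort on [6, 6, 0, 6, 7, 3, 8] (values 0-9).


Input: [6, 6, 0, 6, 7, 3, 8]
Counts: [1, 0, 0, 1, 0, 0, 3, 1, 1, 0]

Sorted: [0, 3, 6, 6, 6, 7, 8]


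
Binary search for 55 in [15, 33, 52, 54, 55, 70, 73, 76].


Step 1: lo=0, hi=7, mid=3, val=54
Step 2: lo=4, hi=7, mid=5, val=70
Step 3: lo=4, hi=4, mid=4, val=55

Found at index 4


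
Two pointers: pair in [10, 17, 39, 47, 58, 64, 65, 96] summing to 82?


lo=0(10)+hi=7(96)=106
lo=0(10)+hi=6(65)=75
lo=1(17)+hi=6(65)=82

Yes: 17+65=82


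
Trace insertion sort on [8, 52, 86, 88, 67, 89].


Initial: [8, 52, 86, 88, 67, 89]
Insert 52: [8, 52, 86, 88, 67, 89]
Insert 86: [8, 52, 86, 88, 67, 89]
Insert 88: [8, 52, 86, 88, 67, 89]
Insert 67: [8, 52, 67, 86, 88, 89]
Insert 89: [8, 52, 67, 86, 88, 89]

Sorted: [8, 52, 67, 86, 88, 89]


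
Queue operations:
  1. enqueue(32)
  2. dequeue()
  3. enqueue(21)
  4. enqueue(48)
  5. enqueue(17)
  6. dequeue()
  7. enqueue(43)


enqueue(32) -> [32]
dequeue()->32, []
enqueue(21) -> [21]
enqueue(48) -> [21, 48]
enqueue(17) -> [21, 48, 17]
dequeue()->21, [48, 17]
enqueue(43) -> [48, 17, 43]

Final queue: [48, 17, 43]


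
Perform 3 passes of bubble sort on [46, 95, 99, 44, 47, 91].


Initial: [46, 95, 99, 44, 47, 91]
Pass 1: [46, 95, 44, 47, 91, 99] (3 swaps)
Pass 2: [46, 44, 47, 91, 95, 99] (3 swaps)
Pass 3: [44, 46, 47, 91, 95, 99] (1 swaps)

After 3 passes: [44, 46, 47, 91, 95, 99]


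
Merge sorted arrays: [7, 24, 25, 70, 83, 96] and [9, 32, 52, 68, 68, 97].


Take 7 from A
Take 9 from B
Take 24 from A
Take 25 from A
Take 32 from B
Take 52 from B
Take 68 from B
Take 68 from B
Take 70 from A
Take 83 from A
Take 96 from A

Merged: [7, 9, 24, 25, 32, 52, 68, 68, 70, 83, 96, 97]


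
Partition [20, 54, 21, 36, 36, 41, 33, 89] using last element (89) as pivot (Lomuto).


Pivot: 89
  20 <= 89: advance i (no swap)
  54 <= 89: advance i (no swap)
  21 <= 89: advance i (no swap)
  36 <= 89: advance i (no swap)
  36 <= 89: advance i (no swap)
  41 <= 89: advance i (no swap)
  33 <= 89: advance i (no swap)
Place pivot at 7: [20, 54, 21, 36, 36, 41, 33, 89]

Partitioned: [20, 54, 21, 36, 36, 41, 33, 89]


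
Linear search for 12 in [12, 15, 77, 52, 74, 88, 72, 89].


i=0: 12==12 found!

Found at 0, 1 comps


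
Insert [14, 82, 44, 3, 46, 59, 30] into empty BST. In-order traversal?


Insert 14: root
Insert 82: R from 14
Insert 44: R from 14 -> L from 82
Insert 3: L from 14
Insert 46: R from 14 -> L from 82 -> R from 44
Insert 59: R from 14 -> L from 82 -> R from 44 -> R from 46
Insert 30: R from 14 -> L from 82 -> L from 44

In-order: [3, 14, 30, 44, 46, 59, 82]


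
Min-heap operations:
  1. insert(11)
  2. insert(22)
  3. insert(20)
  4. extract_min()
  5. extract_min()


insert(11) -> [11]
insert(22) -> [11, 22]
insert(20) -> [11, 22, 20]
extract_min()->11, [20, 22]
extract_min()->20, [22]

Final heap: [22]


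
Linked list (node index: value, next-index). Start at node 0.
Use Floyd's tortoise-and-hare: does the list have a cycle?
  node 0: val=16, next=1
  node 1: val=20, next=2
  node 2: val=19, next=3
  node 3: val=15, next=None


Floyd's tortoise (slow, +1) and hare (fast, +2):
  init: slow=0, fast=0
  step 1: slow=1, fast=2
  step 2: fast 2->3->None, no cycle

Cycle: no


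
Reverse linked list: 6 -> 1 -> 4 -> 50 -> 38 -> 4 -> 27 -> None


Step 1: curr=6, set curr.next=prev(None) | reversed so far: 6
Step 2: curr=1, set curr.next=prev(6) | reversed so far: 1 -> 6
Step 3: curr=4, set curr.next=prev(1) | reversed so far: 4 -> 1 -> 6
Step 4: curr=50, set curr.next=prev(4) | reversed so far: 50 -> 4 -> 1 -> 6
Step 5: curr=38, set curr.next=prev(50) | reversed so far: 38 -> 50 -> 4 -> 1 -> 6
Step 6: curr=4, set curr.next=prev(38) | reversed so far: 4 -> 38 -> 50 -> 4 -> 1 -> 6
Step 7: curr=27, set curr.next=prev(4) | reversed so far: 27 -> 4 -> 38 -> 50 -> 4 -> 1 -> 6

27 -> 4 -> 38 -> 50 -> 4 -> 1 -> 6 -> None


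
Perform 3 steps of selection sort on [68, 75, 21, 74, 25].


Initial: [68, 75, 21, 74, 25]
Step 1: min=21 at 2
  Swap: [21, 75, 68, 74, 25]
Step 2: min=25 at 4
  Swap: [21, 25, 68, 74, 75]
Step 3: min=68 at 2
  Swap: [21, 25, 68, 74, 75]

After 3 steps: [21, 25, 68, 74, 75]


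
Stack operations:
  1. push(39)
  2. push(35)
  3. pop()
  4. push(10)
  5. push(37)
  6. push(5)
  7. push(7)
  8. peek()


push(39) -> [39]
push(35) -> [39, 35]
pop()->35, [39]
push(10) -> [39, 10]
push(37) -> [39, 10, 37]
push(5) -> [39, 10, 37, 5]
push(7) -> [39, 10, 37, 5, 7]
peek()->7

Final stack: [39, 10, 37, 5, 7]


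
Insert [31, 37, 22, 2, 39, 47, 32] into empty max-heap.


Insert 31: [31]
Insert 37: [37, 31]
Insert 22: [37, 31, 22]
Insert 2: [37, 31, 22, 2]
Insert 39: [39, 37, 22, 2, 31]
Insert 47: [47, 37, 39, 2, 31, 22]
Insert 32: [47, 37, 39, 2, 31, 22, 32]

Final heap: [47, 37, 39, 2, 31, 22, 32]


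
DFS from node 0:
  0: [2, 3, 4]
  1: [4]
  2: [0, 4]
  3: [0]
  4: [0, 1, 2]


Visit 0, push [4, 3, 2]
Visit 2, push [4]
Visit 4, push [1]
Visit 1, push []
Visit 3, push []

DFS order: [0, 2, 4, 1, 3]


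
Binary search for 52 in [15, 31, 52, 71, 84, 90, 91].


Step 1: lo=0, hi=6, mid=3, val=71
Step 2: lo=0, hi=2, mid=1, val=31
Step 3: lo=2, hi=2, mid=2, val=52

Found at index 2


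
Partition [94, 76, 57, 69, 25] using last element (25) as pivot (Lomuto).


Pivot: 25
Place pivot at 0: [25, 76, 57, 69, 94]

Partitioned: [25, 76, 57, 69, 94]


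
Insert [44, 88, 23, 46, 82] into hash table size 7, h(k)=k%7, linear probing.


Insert 44: h=2 -> slot 2
Insert 88: h=4 -> slot 4
Insert 23: h=2, 1 probes -> slot 3
Insert 46: h=4, 1 probes -> slot 5
Insert 82: h=5, 1 probes -> slot 6

Table: [None, None, 44, 23, 88, 46, 82]


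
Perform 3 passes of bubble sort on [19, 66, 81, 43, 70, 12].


Initial: [19, 66, 81, 43, 70, 12]
Pass 1: [19, 66, 43, 70, 12, 81] (3 swaps)
Pass 2: [19, 43, 66, 12, 70, 81] (2 swaps)
Pass 3: [19, 43, 12, 66, 70, 81] (1 swaps)

After 3 passes: [19, 43, 12, 66, 70, 81]


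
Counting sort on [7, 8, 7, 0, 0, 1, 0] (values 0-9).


Input: [7, 8, 7, 0, 0, 1, 0]
Counts: [3, 1, 0, 0, 0, 0, 0, 2, 1, 0]

Sorted: [0, 0, 0, 1, 7, 7, 8]


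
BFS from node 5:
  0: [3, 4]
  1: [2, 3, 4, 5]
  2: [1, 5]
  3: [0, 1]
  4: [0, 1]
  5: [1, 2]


Visit 5, enqueue [1, 2]
Visit 1, enqueue [3, 4]
Visit 2, enqueue []
Visit 3, enqueue [0]
Visit 4, enqueue []
Visit 0, enqueue []

BFS order: [5, 1, 2, 3, 4, 0]


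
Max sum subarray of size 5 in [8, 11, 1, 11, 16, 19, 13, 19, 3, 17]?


[0:5]: 47
[1:6]: 58
[2:7]: 60
[3:8]: 78
[4:9]: 70
[5:10]: 71

Max: 78 at [3:8]


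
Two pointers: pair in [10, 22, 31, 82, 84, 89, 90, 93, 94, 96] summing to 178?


lo=0(10)+hi=9(96)=106
lo=1(22)+hi=9(96)=118
lo=2(31)+hi=9(96)=127
lo=3(82)+hi=9(96)=178

Yes: 82+96=178


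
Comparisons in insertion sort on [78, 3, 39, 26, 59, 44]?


Algorithm: insertion sort
Input: [78, 3, 39, 26, 59, 44]
Sorted: [3, 26, 39, 44, 59, 78]

11


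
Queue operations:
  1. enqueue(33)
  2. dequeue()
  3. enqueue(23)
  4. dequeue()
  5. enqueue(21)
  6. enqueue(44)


enqueue(33) -> [33]
dequeue()->33, []
enqueue(23) -> [23]
dequeue()->23, []
enqueue(21) -> [21]
enqueue(44) -> [21, 44]

Final queue: [21, 44]


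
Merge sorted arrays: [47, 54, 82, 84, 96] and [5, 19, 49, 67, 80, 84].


Take 5 from B
Take 19 from B
Take 47 from A
Take 49 from B
Take 54 from A
Take 67 from B
Take 80 from B
Take 82 from A
Take 84 from A
Take 84 from B

Merged: [5, 19, 47, 49, 54, 67, 80, 82, 84, 84, 96]


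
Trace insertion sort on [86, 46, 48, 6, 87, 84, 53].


Initial: [86, 46, 48, 6, 87, 84, 53]
Insert 46: [46, 86, 48, 6, 87, 84, 53]
Insert 48: [46, 48, 86, 6, 87, 84, 53]
Insert 6: [6, 46, 48, 86, 87, 84, 53]
Insert 87: [6, 46, 48, 86, 87, 84, 53]
Insert 84: [6, 46, 48, 84, 86, 87, 53]
Insert 53: [6, 46, 48, 53, 84, 86, 87]

Sorted: [6, 46, 48, 53, 84, 86, 87]


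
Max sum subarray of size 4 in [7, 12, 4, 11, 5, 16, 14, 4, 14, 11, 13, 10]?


[0:4]: 34
[1:5]: 32
[2:6]: 36
[3:7]: 46
[4:8]: 39
[5:9]: 48
[6:10]: 43
[7:11]: 42
[8:12]: 48

Max: 48 at [5:9]


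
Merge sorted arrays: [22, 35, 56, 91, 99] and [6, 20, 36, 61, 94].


Take 6 from B
Take 20 from B
Take 22 from A
Take 35 from A
Take 36 from B
Take 56 from A
Take 61 from B
Take 91 from A
Take 94 from B

Merged: [6, 20, 22, 35, 36, 56, 61, 91, 94, 99]


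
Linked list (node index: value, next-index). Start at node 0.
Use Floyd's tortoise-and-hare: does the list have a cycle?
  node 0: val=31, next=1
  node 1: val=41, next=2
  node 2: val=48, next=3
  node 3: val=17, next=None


Floyd's tortoise (slow, +1) and hare (fast, +2):
  init: slow=0, fast=0
  step 1: slow=1, fast=2
  step 2: fast 2->3->None, no cycle

Cycle: no


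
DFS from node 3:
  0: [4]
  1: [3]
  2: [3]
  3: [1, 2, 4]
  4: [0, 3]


Visit 3, push [4, 2, 1]
Visit 1, push []
Visit 2, push []
Visit 4, push [0]
Visit 0, push []

DFS order: [3, 1, 2, 4, 0]


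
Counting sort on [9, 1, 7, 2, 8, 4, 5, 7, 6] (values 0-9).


Input: [9, 1, 7, 2, 8, 4, 5, 7, 6]
Counts: [0, 1, 1, 0, 1, 1, 1, 2, 1, 1]

Sorted: [1, 2, 4, 5, 6, 7, 7, 8, 9]


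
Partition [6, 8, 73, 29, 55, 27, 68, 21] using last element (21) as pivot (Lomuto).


Pivot: 21
  6 <= 21: advance i (no swap)
  8 <= 21: advance i (no swap)
Place pivot at 2: [6, 8, 21, 29, 55, 27, 68, 73]

Partitioned: [6, 8, 21, 29, 55, 27, 68, 73]


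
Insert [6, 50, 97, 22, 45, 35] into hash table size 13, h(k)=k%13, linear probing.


Insert 6: h=6 -> slot 6
Insert 50: h=11 -> slot 11
Insert 97: h=6, 1 probes -> slot 7
Insert 22: h=9 -> slot 9
Insert 45: h=6, 2 probes -> slot 8
Insert 35: h=9, 1 probes -> slot 10

Table: [None, None, None, None, None, None, 6, 97, 45, 22, 35, 50, None]


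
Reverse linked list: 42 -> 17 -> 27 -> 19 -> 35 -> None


Step 1: curr=42, set curr.next=prev(None) | reversed so far: 42
Step 2: curr=17, set curr.next=prev(42) | reversed so far: 17 -> 42
Step 3: curr=27, set curr.next=prev(17) | reversed so far: 27 -> 17 -> 42
Step 4: curr=19, set curr.next=prev(27) | reversed so far: 19 -> 27 -> 17 -> 42
Step 5: curr=35, set curr.next=prev(19) | reversed so far: 35 -> 19 -> 27 -> 17 -> 42

35 -> 19 -> 27 -> 17 -> 42 -> None


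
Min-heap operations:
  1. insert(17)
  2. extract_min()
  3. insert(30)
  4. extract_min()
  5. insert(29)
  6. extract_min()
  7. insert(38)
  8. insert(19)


insert(17) -> [17]
extract_min()->17, []
insert(30) -> [30]
extract_min()->30, []
insert(29) -> [29]
extract_min()->29, []
insert(38) -> [38]
insert(19) -> [19, 38]

Final heap: [19, 38]


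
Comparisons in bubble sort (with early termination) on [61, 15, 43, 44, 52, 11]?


Algorithm: bubble sort (with early termination)
Input: [61, 15, 43, 44, 52, 11]
Sorted: [11, 15, 43, 44, 52, 61]

15


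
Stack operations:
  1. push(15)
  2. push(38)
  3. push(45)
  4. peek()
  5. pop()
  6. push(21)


push(15) -> [15]
push(38) -> [15, 38]
push(45) -> [15, 38, 45]
peek()->45
pop()->45, [15, 38]
push(21) -> [15, 38, 21]

Final stack: [15, 38, 21]


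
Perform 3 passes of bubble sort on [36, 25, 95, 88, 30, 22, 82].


Initial: [36, 25, 95, 88, 30, 22, 82]
Pass 1: [25, 36, 88, 30, 22, 82, 95] (5 swaps)
Pass 2: [25, 36, 30, 22, 82, 88, 95] (3 swaps)
Pass 3: [25, 30, 22, 36, 82, 88, 95] (2 swaps)

After 3 passes: [25, 30, 22, 36, 82, 88, 95]


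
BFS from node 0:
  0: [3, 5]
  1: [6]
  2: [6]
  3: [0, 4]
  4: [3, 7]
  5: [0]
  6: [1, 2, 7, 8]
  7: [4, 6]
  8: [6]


Visit 0, enqueue [3, 5]
Visit 3, enqueue [4]
Visit 5, enqueue []
Visit 4, enqueue [7]
Visit 7, enqueue [6]
Visit 6, enqueue [1, 2, 8]
Visit 1, enqueue []
Visit 2, enqueue []
Visit 8, enqueue []

BFS order: [0, 3, 5, 4, 7, 6, 1, 2, 8]


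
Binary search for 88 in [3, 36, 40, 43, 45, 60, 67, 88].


Step 1: lo=0, hi=7, mid=3, val=43
Step 2: lo=4, hi=7, mid=5, val=60
Step 3: lo=6, hi=7, mid=6, val=67
Step 4: lo=7, hi=7, mid=7, val=88

Found at index 7


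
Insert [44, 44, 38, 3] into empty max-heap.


Insert 44: [44]
Insert 44: [44, 44]
Insert 38: [44, 44, 38]
Insert 3: [44, 44, 38, 3]

Final heap: [44, 44, 38, 3]


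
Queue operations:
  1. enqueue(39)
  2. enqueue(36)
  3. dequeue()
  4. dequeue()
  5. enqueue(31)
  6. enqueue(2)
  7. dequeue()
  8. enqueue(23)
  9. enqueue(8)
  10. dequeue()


enqueue(39) -> [39]
enqueue(36) -> [39, 36]
dequeue()->39, [36]
dequeue()->36, []
enqueue(31) -> [31]
enqueue(2) -> [31, 2]
dequeue()->31, [2]
enqueue(23) -> [2, 23]
enqueue(8) -> [2, 23, 8]
dequeue()->2, [23, 8]

Final queue: [23, 8]


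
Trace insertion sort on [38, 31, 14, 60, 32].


Initial: [38, 31, 14, 60, 32]
Insert 31: [31, 38, 14, 60, 32]
Insert 14: [14, 31, 38, 60, 32]
Insert 60: [14, 31, 38, 60, 32]
Insert 32: [14, 31, 32, 38, 60]

Sorted: [14, 31, 32, 38, 60]


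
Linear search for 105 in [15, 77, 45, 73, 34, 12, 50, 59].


i=0: 15!=105
i=1: 77!=105
i=2: 45!=105
i=3: 73!=105
i=4: 34!=105
i=5: 12!=105
i=6: 50!=105
i=7: 59!=105

Not found, 8 comps


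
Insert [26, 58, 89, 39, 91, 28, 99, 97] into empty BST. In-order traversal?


Insert 26: root
Insert 58: R from 26
Insert 89: R from 26 -> R from 58
Insert 39: R from 26 -> L from 58
Insert 91: R from 26 -> R from 58 -> R from 89
Insert 28: R from 26 -> L from 58 -> L from 39
Insert 99: R from 26 -> R from 58 -> R from 89 -> R from 91
Insert 97: R from 26 -> R from 58 -> R from 89 -> R from 91 -> L from 99

In-order: [26, 28, 39, 58, 89, 91, 97, 99]


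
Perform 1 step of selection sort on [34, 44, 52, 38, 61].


Initial: [34, 44, 52, 38, 61]
Step 1: min=34 at 0
  Swap: [34, 44, 52, 38, 61]

After 1 step: [34, 44, 52, 38, 61]


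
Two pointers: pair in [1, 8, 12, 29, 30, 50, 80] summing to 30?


lo=0(1)+hi=6(80)=81
lo=0(1)+hi=5(50)=51
lo=0(1)+hi=4(30)=31
lo=0(1)+hi=3(29)=30

Yes: 1+29=30


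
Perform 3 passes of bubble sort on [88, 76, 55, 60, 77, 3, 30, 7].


Initial: [88, 76, 55, 60, 77, 3, 30, 7]
Pass 1: [76, 55, 60, 77, 3, 30, 7, 88] (7 swaps)
Pass 2: [55, 60, 76, 3, 30, 7, 77, 88] (5 swaps)
Pass 3: [55, 60, 3, 30, 7, 76, 77, 88] (3 swaps)

After 3 passes: [55, 60, 3, 30, 7, 76, 77, 88]


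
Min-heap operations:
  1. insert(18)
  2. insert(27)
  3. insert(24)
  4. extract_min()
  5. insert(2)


insert(18) -> [18]
insert(27) -> [18, 27]
insert(24) -> [18, 27, 24]
extract_min()->18, [24, 27]
insert(2) -> [2, 27, 24]

Final heap: [2, 27, 24]


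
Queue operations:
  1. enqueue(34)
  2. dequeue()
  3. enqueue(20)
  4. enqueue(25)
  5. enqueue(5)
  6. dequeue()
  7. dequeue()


enqueue(34) -> [34]
dequeue()->34, []
enqueue(20) -> [20]
enqueue(25) -> [20, 25]
enqueue(5) -> [20, 25, 5]
dequeue()->20, [25, 5]
dequeue()->25, [5]

Final queue: [5]


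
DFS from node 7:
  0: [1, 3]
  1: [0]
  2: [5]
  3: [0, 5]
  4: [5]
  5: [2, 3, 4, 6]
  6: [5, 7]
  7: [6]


Visit 7, push [6]
Visit 6, push [5]
Visit 5, push [4, 3, 2]
Visit 2, push []
Visit 3, push [0]
Visit 0, push [1]
Visit 1, push []
Visit 4, push []

DFS order: [7, 6, 5, 2, 3, 0, 1, 4]


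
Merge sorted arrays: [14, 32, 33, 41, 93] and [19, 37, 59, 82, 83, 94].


Take 14 from A
Take 19 from B
Take 32 from A
Take 33 from A
Take 37 from B
Take 41 from A
Take 59 from B
Take 82 from B
Take 83 from B
Take 93 from A

Merged: [14, 19, 32, 33, 37, 41, 59, 82, 83, 93, 94]


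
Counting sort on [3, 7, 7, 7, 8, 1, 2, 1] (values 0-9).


Input: [3, 7, 7, 7, 8, 1, 2, 1]
Counts: [0, 2, 1, 1, 0, 0, 0, 3, 1, 0]

Sorted: [1, 1, 2, 3, 7, 7, 7, 8]


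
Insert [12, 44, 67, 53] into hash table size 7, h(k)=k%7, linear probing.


Insert 12: h=5 -> slot 5
Insert 44: h=2 -> slot 2
Insert 67: h=4 -> slot 4
Insert 53: h=4, 2 probes -> slot 6

Table: [None, None, 44, None, 67, 12, 53]


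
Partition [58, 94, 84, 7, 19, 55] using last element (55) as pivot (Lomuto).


Pivot: 55
  7 <= 55: swap -> [7, 94, 84, 58, 19, 55]
  19 <= 55: swap -> [7, 19, 84, 58, 94, 55]
Place pivot at 2: [7, 19, 55, 58, 94, 84]

Partitioned: [7, 19, 55, 58, 94, 84]


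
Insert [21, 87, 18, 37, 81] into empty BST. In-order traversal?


Insert 21: root
Insert 87: R from 21
Insert 18: L from 21
Insert 37: R from 21 -> L from 87
Insert 81: R from 21 -> L from 87 -> R from 37

In-order: [18, 21, 37, 81, 87]


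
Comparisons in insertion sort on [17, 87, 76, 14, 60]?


Algorithm: insertion sort
Input: [17, 87, 76, 14, 60]
Sorted: [14, 17, 60, 76, 87]

9


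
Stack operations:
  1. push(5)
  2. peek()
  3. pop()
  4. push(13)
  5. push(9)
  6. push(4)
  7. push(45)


push(5) -> [5]
peek()->5
pop()->5, []
push(13) -> [13]
push(9) -> [13, 9]
push(4) -> [13, 9, 4]
push(45) -> [13, 9, 4, 45]

Final stack: [13, 9, 4, 45]


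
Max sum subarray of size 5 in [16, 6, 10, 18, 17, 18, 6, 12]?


[0:5]: 67
[1:6]: 69
[2:7]: 69
[3:8]: 71

Max: 71 at [3:8]


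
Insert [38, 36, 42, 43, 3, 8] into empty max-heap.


Insert 38: [38]
Insert 36: [38, 36]
Insert 42: [42, 36, 38]
Insert 43: [43, 42, 38, 36]
Insert 3: [43, 42, 38, 36, 3]
Insert 8: [43, 42, 38, 36, 3, 8]

Final heap: [43, 42, 38, 36, 3, 8]


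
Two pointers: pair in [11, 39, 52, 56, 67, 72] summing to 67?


lo=0(11)+hi=5(72)=83
lo=0(11)+hi=4(67)=78
lo=0(11)+hi=3(56)=67

Yes: 11+56=67


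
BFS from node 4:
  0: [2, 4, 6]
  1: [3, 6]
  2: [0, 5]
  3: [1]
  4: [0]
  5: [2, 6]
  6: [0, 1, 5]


Visit 4, enqueue [0]
Visit 0, enqueue [2, 6]
Visit 2, enqueue [5]
Visit 6, enqueue [1]
Visit 5, enqueue []
Visit 1, enqueue [3]
Visit 3, enqueue []

BFS order: [4, 0, 2, 6, 5, 1, 3]


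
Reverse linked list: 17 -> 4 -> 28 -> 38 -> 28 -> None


Step 1: curr=17, set curr.next=prev(None) | reversed so far: 17
Step 2: curr=4, set curr.next=prev(17) | reversed so far: 4 -> 17
Step 3: curr=28, set curr.next=prev(4) | reversed so far: 28 -> 4 -> 17
Step 4: curr=38, set curr.next=prev(28) | reversed so far: 38 -> 28 -> 4 -> 17
Step 5: curr=28, set curr.next=prev(38) | reversed so far: 28 -> 38 -> 28 -> 4 -> 17

28 -> 38 -> 28 -> 4 -> 17 -> None


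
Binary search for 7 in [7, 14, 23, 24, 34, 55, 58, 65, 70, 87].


Step 1: lo=0, hi=9, mid=4, val=34
Step 2: lo=0, hi=3, mid=1, val=14
Step 3: lo=0, hi=0, mid=0, val=7

Found at index 0


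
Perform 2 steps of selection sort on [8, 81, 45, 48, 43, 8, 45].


Initial: [8, 81, 45, 48, 43, 8, 45]
Step 1: min=8 at 0
  Swap: [8, 81, 45, 48, 43, 8, 45]
Step 2: min=8 at 5
  Swap: [8, 8, 45, 48, 43, 81, 45]

After 2 steps: [8, 8, 45, 48, 43, 81, 45]


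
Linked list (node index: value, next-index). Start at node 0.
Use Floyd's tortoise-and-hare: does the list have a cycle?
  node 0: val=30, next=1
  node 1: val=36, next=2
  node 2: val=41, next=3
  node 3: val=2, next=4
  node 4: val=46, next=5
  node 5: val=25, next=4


Floyd's tortoise (slow, +1) and hare (fast, +2):
  init: slow=0, fast=0
  step 1: slow=1, fast=2
  step 2: slow=2, fast=4
  step 3: slow=3, fast=4
  step 4: slow=4, fast=4
  slow == fast at node 4: cycle detected

Cycle: yes


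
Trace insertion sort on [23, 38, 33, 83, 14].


Initial: [23, 38, 33, 83, 14]
Insert 38: [23, 38, 33, 83, 14]
Insert 33: [23, 33, 38, 83, 14]
Insert 83: [23, 33, 38, 83, 14]
Insert 14: [14, 23, 33, 38, 83]

Sorted: [14, 23, 33, 38, 83]


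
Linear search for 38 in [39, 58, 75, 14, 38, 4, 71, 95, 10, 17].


i=0: 39!=38
i=1: 58!=38
i=2: 75!=38
i=3: 14!=38
i=4: 38==38 found!

Found at 4, 5 comps


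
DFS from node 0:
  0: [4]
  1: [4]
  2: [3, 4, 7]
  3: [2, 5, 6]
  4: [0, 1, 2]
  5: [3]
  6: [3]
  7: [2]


Visit 0, push [4]
Visit 4, push [2, 1]
Visit 1, push []
Visit 2, push [7, 3]
Visit 3, push [6, 5]
Visit 5, push []
Visit 6, push []
Visit 7, push []

DFS order: [0, 4, 1, 2, 3, 5, 6, 7]


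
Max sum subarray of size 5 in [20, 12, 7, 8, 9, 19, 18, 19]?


[0:5]: 56
[1:6]: 55
[2:7]: 61
[3:8]: 73

Max: 73 at [3:8]


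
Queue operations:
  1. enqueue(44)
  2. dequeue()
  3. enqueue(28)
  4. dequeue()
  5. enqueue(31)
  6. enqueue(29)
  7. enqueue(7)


enqueue(44) -> [44]
dequeue()->44, []
enqueue(28) -> [28]
dequeue()->28, []
enqueue(31) -> [31]
enqueue(29) -> [31, 29]
enqueue(7) -> [31, 29, 7]

Final queue: [31, 29, 7]


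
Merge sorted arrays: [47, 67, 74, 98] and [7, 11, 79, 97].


Take 7 from B
Take 11 from B
Take 47 from A
Take 67 from A
Take 74 from A
Take 79 from B
Take 97 from B

Merged: [7, 11, 47, 67, 74, 79, 97, 98]


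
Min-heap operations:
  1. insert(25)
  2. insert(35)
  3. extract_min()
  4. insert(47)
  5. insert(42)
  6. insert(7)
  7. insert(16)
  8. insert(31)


insert(25) -> [25]
insert(35) -> [25, 35]
extract_min()->25, [35]
insert(47) -> [35, 47]
insert(42) -> [35, 47, 42]
insert(7) -> [7, 35, 42, 47]
insert(16) -> [7, 16, 42, 47, 35]
insert(31) -> [7, 16, 31, 47, 35, 42]

Final heap: [7, 16, 31, 47, 35, 42]


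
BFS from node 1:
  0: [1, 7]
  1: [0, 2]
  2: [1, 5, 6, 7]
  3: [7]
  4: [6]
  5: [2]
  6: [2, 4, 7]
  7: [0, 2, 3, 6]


Visit 1, enqueue [0, 2]
Visit 0, enqueue [7]
Visit 2, enqueue [5, 6]
Visit 7, enqueue [3]
Visit 5, enqueue []
Visit 6, enqueue [4]
Visit 3, enqueue []
Visit 4, enqueue []

BFS order: [1, 0, 2, 7, 5, 6, 3, 4]


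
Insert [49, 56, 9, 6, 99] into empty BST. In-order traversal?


Insert 49: root
Insert 56: R from 49
Insert 9: L from 49
Insert 6: L from 49 -> L from 9
Insert 99: R from 49 -> R from 56

In-order: [6, 9, 49, 56, 99]


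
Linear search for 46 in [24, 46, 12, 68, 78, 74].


i=0: 24!=46
i=1: 46==46 found!

Found at 1, 2 comps


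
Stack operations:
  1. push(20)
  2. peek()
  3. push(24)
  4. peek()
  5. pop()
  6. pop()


push(20) -> [20]
peek()->20
push(24) -> [20, 24]
peek()->24
pop()->24, [20]
pop()->20, []

Final stack: []


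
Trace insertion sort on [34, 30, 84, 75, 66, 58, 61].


Initial: [34, 30, 84, 75, 66, 58, 61]
Insert 30: [30, 34, 84, 75, 66, 58, 61]
Insert 84: [30, 34, 84, 75, 66, 58, 61]
Insert 75: [30, 34, 75, 84, 66, 58, 61]
Insert 66: [30, 34, 66, 75, 84, 58, 61]
Insert 58: [30, 34, 58, 66, 75, 84, 61]
Insert 61: [30, 34, 58, 61, 66, 75, 84]

Sorted: [30, 34, 58, 61, 66, 75, 84]


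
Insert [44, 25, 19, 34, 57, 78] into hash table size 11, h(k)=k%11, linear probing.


Insert 44: h=0 -> slot 0
Insert 25: h=3 -> slot 3
Insert 19: h=8 -> slot 8
Insert 34: h=1 -> slot 1
Insert 57: h=2 -> slot 2
Insert 78: h=1, 3 probes -> slot 4

Table: [44, 34, 57, 25, 78, None, None, None, 19, None, None]


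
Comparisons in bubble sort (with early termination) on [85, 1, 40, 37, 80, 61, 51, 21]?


Algorithm: bubble sort (with early termination)
Input: [85, 1, 40, 37, 80, 61, 51, 21]
Sorted: [1, 21, 37, 40, 51, 61, 80, 85]

28


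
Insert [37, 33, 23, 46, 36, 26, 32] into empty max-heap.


Insert 37: [37]
Insert 33: [37, 33]
Insert 23: [37, 33, 23]
Insert 46: [46, 37, 23, 33]
Insert 36: [46, 37, 23, 33, 36]
Insert 26: [46, 37, 26, 33, 36, 23]
Insert 32: [46, 37, 32, 33, 36, 23, 26]

Final heap: [46, 37, 32, 33, 36, 23, 26]


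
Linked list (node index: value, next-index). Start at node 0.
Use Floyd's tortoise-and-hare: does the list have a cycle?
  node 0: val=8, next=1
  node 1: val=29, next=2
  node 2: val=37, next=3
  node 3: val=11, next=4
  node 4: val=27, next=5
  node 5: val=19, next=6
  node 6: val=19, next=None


Floyd's tortoise (slow, +1) and hare (fast, +2):
  init: slow=0, fast=0
  step 1: slow=1, fast=2
  step 2: slow=2, fast=4
  step 3: slow=3, fast=6
  step 4: fast -> None, no cycle

Cycle: no


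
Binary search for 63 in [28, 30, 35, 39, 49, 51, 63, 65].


Step 1: lo=0, hi=7, mid=3, val=39
Step 2: lo=4, hi=7, mid=5, val=51
Step 3: lo=6, hi=7, mid=6, val=63

Found at index 6


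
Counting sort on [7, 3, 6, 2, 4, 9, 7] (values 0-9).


Input: [7, 3, 6, 2, 4, 9, 7]
Counts: [0, 0, 1, 1, 1, 0, 1, 2, 0, 1]

Sorted: [2, 3, 4, 6, 7, 7, 9]


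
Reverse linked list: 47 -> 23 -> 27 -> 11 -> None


Step 1: curr=47, set curr.next=prev(None) | reversed so far: 47
Step 2: curr=23, set curr.next=prev(47) | reversed so far: 23 -> 47
Step 3: curr=27, set curr.next=prev(23) | reversed so far: 27 -> 23 -> 47
Step 4: curr=11, set curr.next=prev(27) | reversed so far: 11 -> 27 -> 23 -> 47

11 -> 27 -> 23 -> 47 -> None


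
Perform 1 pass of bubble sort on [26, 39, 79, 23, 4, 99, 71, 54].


Initial: [26, 39, 79, 23, 4, 99, 71, 54]
Pass 1: [26, 39, 23, 4, 79, 71, 54, 99] (4 swaps)

After 1 pass: [26, 39, 23, 4, 79, 71, 54, 99]


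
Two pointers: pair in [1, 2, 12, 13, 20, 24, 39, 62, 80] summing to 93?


lo=0(1)+hi=8(80)=81
lo=1(2)+hi=8(80)=82
lo=2(12)+hi=8(80)=92
lo=3(13)+hi=8(80)=93

Yes: 13+80=93


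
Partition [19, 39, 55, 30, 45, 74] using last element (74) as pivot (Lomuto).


Pivot: 74
  19 <= 74: advance i (no swap)
  39 <= 74: advance i (no swap)
  55 <= 74: advance i (no swap)
  30 <= 74: advance i (no swap)
  45 <= 74: advance i (no swap)
Place pivot at 5: [19, 39, 55, 30, 45, 74]

Partitioned: [19, 39, 55, 30, 45, 74]


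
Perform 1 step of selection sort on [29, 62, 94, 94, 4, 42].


Initial: [29, 62, 94, 94, 4, 42]
Step 1: min=4 at 4
  Swap: [4, 62, 94, 94, 29, 42]

After 1 step: [4, 62, 94, 94, 29, 42]


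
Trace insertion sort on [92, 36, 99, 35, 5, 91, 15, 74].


Initial: [92, 36, 99, 35, 5, 91, 15, 74]
Insert 36: [36, 92, 99, 35, 5, 91, 15, 74]
Insert 99: [36, 92, 99, 35, 5, 91, 15, 74]
Insert 35: [35, 36, 92, 99, 5, 91, 15, 74]
Insert 5: [5, 35, 36, 92, 99, 91, 15, 74]
Insert 91: [5, 35, 36, 91, 92, 99, 15, 74]
Insert 15: [5, 15, 35, 36, 91, 92, 99, 74]
Insert 74: [5, 15, 35, 36, 74, 91, 92, 99]

Sorted: [5, 15, 35, 36, 74, 91, 92, 99]


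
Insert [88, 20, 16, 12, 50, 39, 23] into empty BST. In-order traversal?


Insert 88: root
Insert 20: L from 88
Insert 16: L from 88 -> L from 20
Insert 12: L from 88 -> L from 20 -> L from 16
Insert 50: L from 88 -> R from 20
Insert 39: L from 88 -> R from 20 -> L from 50
Insert 23: L from 88 -> R from 20 -> L from 50 -> L from 39

In-order: [12, 16, 20, 23, 39, 50, 88]


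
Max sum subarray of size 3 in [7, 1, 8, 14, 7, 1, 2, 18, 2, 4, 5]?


[0:3]: 16
[1:4]: 23
[2:5]: 29
[3:6]: 22
[4:7]: 10
[5:8]: 21
[6:9]: 22
[7:10]: 24
[8:11]: 11

Max: 29 at [2:5]


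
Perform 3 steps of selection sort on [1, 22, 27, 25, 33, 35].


Initial: [1, 22, 27, 25, 33, 35]
Step 1: min=1 at 0
  Swap: [1, 22, 27, 25, 33, 35]
Step 2: min=22 at 1
  Swap: [1, 22, 27, 25, 33, 35]
Step 3: min=25 at 3
  Swap: [1, 22, 25, 27, 33, 35]

After 3 steps: [1, 22, 25, 27, 33, 35]


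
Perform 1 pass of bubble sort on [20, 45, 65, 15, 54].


Initial: [20, 45, 65, 15, 54]
Pass 1: [20, 45, 15, 54, 65] (2 swaps)

After 1 pass: [20, 45, 15, 54, 65]


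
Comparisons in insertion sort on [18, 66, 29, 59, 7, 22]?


Algorithm: insertion sort
Input: [18, 66, 29, 59, 7, 22]
Sorted: [7, 18, 22, 29, 59, 66]

13


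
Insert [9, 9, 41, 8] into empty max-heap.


Insert 9: [9]
Insert 9: [9, 9]
Insert 41: [41, 9, 9]
Insert 8: [41, 9, 9, 8]

Final heap: [41, 9, 9, 8]


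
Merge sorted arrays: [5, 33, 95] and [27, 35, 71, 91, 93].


Take 5 from A
Take 27 from B
Take 33 from A
Take 35 from B
Take 71 from B
Take 91 from B
Take 93 from B

Merged: [5, 27, 33, 35, 71, 91, 93, 95]


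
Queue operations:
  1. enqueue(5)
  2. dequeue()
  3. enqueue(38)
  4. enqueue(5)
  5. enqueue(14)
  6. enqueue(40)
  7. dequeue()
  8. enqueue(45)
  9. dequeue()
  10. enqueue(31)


enqueue(5) -> [5]
dequeue()->5, []
enqueue(38) -> [38]
enqueue(5) -> [38, 5]
enqueue(14) -> [38, 5, 14]
enqueue(40) -> [38, 5, 14, 40]
dequeue()->38, [5, 14, 40]
enqueue(45) -> [5, 14, 40, 45]
dequeue()->5, [14, 40, 45]
enqueue(31) -> [14, 40, 45, 31]

Final queue: [14, 40, 45, 31]


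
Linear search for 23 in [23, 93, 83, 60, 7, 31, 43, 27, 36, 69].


i=0: 23==23 found!

Found at 0, 1 comps


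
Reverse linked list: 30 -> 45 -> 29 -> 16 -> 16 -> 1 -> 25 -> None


Step 1: curr=30, set curr.next=prev(None) | reversed so far: 30
Step 2: curr=45, set curr.next=prev(30) | reversed so far: 45 -> 30
Step 3: curr=29, set curr.next=prev(45) | reversed so far: 29 -> 45 -> 30
Step 4: curr=16, set curr.next=prev(29) | reversed so far: 16 -> 29 -> 45 -> 30
Step 5: curr=16, set curr.next=prev(16) | reversed so far: 16 -> 16 -> 29 -> 45 -> 30
Step 6: curr=1, set curr.next=prev(16) | reversed so far: 1 -> 16 -> 16 -> 29 -> 45 -> 30
Step 7: curr=25, set curr.next=prev(1) | reversed so far: 25 -> 1 -> 16 -> 16 -> 29 -> 45 -> 30

25 -> 1 -> 16 -> 16 -> 29 -> 45 -> 30 -> None


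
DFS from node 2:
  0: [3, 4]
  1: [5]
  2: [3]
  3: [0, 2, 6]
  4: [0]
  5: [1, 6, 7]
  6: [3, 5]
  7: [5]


Visit 2, push [3]
Visit 3, push [6, 0]
Visit 0, push [4]
Visit 4, push []
Visit 6, push [5]
Visit 5, push [7, 1]
Visit 1, push []
Visit 7, push []

DFS order: [2, 3, 0, 4, 6, 5, 1, 7]


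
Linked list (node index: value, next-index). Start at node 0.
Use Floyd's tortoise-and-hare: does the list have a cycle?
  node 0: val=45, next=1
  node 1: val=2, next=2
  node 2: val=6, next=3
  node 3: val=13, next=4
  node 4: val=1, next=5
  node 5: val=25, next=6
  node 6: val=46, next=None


Floyd's tortoise (slow, +1) and hare (fast, +2):
  init: slow=0, fast=0
  step 1: slow=1, fast=2
  step 2: slow=2, fast=4
  step 3: slow=3, fast=6
  step 4: fast -> None, no cycle

Cycle: no


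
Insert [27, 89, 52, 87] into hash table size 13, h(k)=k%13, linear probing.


Insert 27: h=1 -> slot 1
Insert 89: h=11 -> slot 11
Insert 52: h=0 -> slot 0
Insert 87: h=9 -> slot 9

Table: [52, 27, None, None, None, None, None, None, None, 87, None, 89, None]


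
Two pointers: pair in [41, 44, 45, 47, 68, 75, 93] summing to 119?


lo=0(41)+hi=6(93)=134
lo=0(41)+hi=5(75)=116
lo=1(44)+hi=5(75)=119

Yes: 44+75=119


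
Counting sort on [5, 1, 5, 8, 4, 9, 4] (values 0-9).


Input: [5, 1, 5, 8, 4, 9, 4]
Counts: [0, 1, 0, 0, 2, 2, 0, 0, 1, 1]

Sorted: [1, 4, 4, 5, 5, 8, 9]


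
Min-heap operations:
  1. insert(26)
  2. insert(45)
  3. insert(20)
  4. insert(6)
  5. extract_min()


insert(26) -> [26]
insert(45) -> [26, 45]
insert(20) -> [20, 45, 26]
insert(6) -> [6, 20, 26, 45]
extract_min()->6, [20, 45, 26]

Final heap: [20, 45, 26]


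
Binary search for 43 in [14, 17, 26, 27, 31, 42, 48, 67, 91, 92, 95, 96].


Step 1: lo=0, hi=11, mid=5, val=42
Step 2: lo=6, hi=11, mid=8, val=91
Step 3: lo=6, hi=7, mid=6, val=48

Not found


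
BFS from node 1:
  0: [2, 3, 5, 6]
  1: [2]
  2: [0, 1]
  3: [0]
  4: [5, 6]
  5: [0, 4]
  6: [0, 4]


Visit 1, enqueue [2]
Visit 2, enqueue [0]
Visit 0, enqueue [3, 5, 6]
Visit 3, enqueue []
Visit 5, enqueue [4]
Visit 6, enqueue []
Visit 4, enqueue []

BFS order: [1, 2, 0, 3, 5, 6, 4]


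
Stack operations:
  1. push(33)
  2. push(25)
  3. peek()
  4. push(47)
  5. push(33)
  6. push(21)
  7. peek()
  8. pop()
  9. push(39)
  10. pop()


push(33) -> [33]
push(25) -> [33, 25]
peek()->25
push(47) -> [33, 25, 47]
push(33) -> [33, 25, 47, 33]
push(21) -> [33, 25, 47, 33, 21]
peek()->21
pop()->21, [33, 25, 47, 33]
push(39) -> [33, 25, 47, 33, 39]
pop()->39, [33, 25, 47, 33]

Final stack: [33, 25, 47, 33]


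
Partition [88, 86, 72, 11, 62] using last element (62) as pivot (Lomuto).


Pivot: 62
  11 <= 62: swap -> [11, 86, 72, 88, 62]
Place pivot at 1: [11, 62, 72, 88, 86]

Partitioned: [11, 62, 72, 88, 86]


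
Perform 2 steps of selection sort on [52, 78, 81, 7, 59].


Initial: [52, 78, 81, 7, 59]
Step 1: min=7 at 3
  Swap: [7, 78, 81, 52, 59]
Step 2: min=52 at 3
  Swap: [7, 52, 81, 78, 59]

After 2 steps: [7, 52, 81, 78, 59]


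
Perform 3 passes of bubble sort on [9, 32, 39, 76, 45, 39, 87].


Initial: [9, 32, 39, 76, 45, 39, 87]
Pass 1: [9, 32, 39, 45, 39, 76, 87] (2 swaps)
Pass 2: [9, 32, 39, 39, 45, 76, 87] (1 swaps)
Pass 3: [9, 32, 39, 39, 45, 76, 87] (0 swaps)

After 3 passes: [9, 32, 39, 39, 45, 76, 87]


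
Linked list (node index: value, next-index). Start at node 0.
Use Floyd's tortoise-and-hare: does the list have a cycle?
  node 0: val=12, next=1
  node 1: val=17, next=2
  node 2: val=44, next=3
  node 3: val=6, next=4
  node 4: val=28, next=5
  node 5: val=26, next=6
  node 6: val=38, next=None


Floyd's tortoise (slow, +1) and hare (fast, +2):
  init: slow=0, fast=0
  step 1: slow=1, fast=2
  step 2: slow=2, fast=4
  step 3: slow=3, fast=6
  step 4: fast -> None, no cycle

Cycle: no


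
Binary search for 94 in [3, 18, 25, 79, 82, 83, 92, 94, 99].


Step 1: lo=0, hi=8, mid=4, val=82
Step 2: lo=5, hi=8, mid=6, val=92
Step 3: lo=7, hi=8, mid=7, val=94

Found at index 7


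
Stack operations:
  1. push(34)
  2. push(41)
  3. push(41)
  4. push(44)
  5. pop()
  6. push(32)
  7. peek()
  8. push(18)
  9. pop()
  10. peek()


push(34) -> [34]
push(41) -> [34, 41]
push(41) -> [34, 41, 41]
push(44) -> [34, 41, 41, 44]
pop()->44, [34, 41, 41]
push(32) -> [34, 41, 41, 32]
peek()->32
push(18) -> [34, 41, 41, 32, 18]
pop()->18, [34, 41, 41, 32]
peek()->32

Final stack: [34, 41, 41, 32]
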